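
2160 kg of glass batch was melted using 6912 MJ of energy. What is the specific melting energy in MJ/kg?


Rearrange E = m * s for s:
  s = E / m
  s = 6912 / 2160 = 3.2 MJ/kg

3.2 MJ/kg


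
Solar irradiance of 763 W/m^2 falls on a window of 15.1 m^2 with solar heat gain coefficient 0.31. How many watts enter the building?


Solar heat gain: Q = Area * SHGC * Irradiance
  Q = 15.1 * 0.31 * 763 = 3571.6 W

3571.6 W


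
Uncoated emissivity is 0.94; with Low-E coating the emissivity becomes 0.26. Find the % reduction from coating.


Percentage reduction = (1 - coated/uncoated) * 100
  Ratio = 0.26 / 0.94 = 0.2766
  Reduction = (1 - 0.2766) * 100 = 72.3%

72.3%


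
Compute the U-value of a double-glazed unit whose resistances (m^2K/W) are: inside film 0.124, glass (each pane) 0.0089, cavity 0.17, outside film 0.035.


Total thermal resistance (series):
  R_total = R_in + R_glass + R_air + R_glass + R_out
  R_total = 0.124 + 0.0089 + 0.17 + 0.0089 + 0.035 = 0.3468 m^2K/W
U-value = 1 / R_total = 1 / 0.3468 = 2.884 W/m^2K

2.884 W/m^2K


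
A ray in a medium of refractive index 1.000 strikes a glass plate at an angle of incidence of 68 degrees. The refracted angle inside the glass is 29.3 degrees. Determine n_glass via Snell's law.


Apply Snell's law: n1 * sin(theta1) = n2 * sin(theta2)
  n2 = n1 * sin(theta1) / sin(theta2)
  sin(68) = 0.927184
  sin(29.3) = 0.489382
  n2 = 1.000 * 0.927184 / 0.489382 = 1.8946

1.8946


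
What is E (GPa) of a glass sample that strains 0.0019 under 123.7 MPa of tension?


Young's modulus: E = stress / strain
  E = 123.7 MPa / 0.0019 = 65105.26 MPa
Convert to GPa: 65105.26 / 1000 = 65.11 GPa

65.11 GPa


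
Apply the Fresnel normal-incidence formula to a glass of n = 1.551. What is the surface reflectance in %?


Fresnel reflectance at normal incidence:
  R = ((n - 1)/(n + 1))^2
  (n - 1)/(n + 1) = (1.551 - 1)/(1.551 + 1) = 0.215994
  R = 0.215994^2 = 0.0466534
  R(%) = 0.0466534 * 100 = 4.665%

4.665%


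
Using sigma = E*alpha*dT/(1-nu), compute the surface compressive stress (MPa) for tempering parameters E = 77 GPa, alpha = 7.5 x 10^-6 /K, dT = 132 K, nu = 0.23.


Tempering stress: sigma = E * alpha * dT / (1 - nu)
  E (MPa) = 77 * 1000 = 77000
  Numerator = 77000 * (7.5 x 10^-6) * 132 = 76.23
  Denominator = 1 - 0.23 = 0.77
  sigma = 76.23 / 0.77 = 99.0 MPa

99.0 MPa


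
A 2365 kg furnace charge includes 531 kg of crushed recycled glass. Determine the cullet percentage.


Cullet ratio = (cullet mass / total batch mass) * 100
  Ratio = 531 / 2365 * 100 = 22.45%

22.45%


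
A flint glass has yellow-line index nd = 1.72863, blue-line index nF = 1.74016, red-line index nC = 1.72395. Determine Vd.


Abbe number formula: Vd = (nd - 1) / (nF - nC)
  nd - 1 = 1.72863 - 1 = 0.72863
  nF - nC = 1.74016 - 1.72395 = 0.01621
  Vd = 0.72863 / 0.01621 = 44.95

44.95


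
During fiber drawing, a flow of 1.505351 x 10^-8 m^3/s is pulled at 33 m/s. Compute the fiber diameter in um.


Cross-sectional area from continuity:
  A = Q / v = 1.505351 x 10^-8 / 33 = 4.56167 x 10^-10 m^2
Diameter from circular cross-section:
  d = sqrt(4A / pi) * 10^6 (m -> um)
  d = sqrt(4 * 4.56167 x 10^-10 / pi) * 10^6 = 24.1 um

24.1 um


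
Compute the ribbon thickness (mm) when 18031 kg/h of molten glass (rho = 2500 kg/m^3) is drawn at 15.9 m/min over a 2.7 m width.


Ribbon cross-section from mass balance:
  Volume rate = throughput / density = 18031 / 2500 = 7.2124 m^3/h
  thickness = volume rate / (speed * 60 * width), i.e.
  thickness = throughput / (60 * speed * width * density) * 1000
  thickness = 18031 / (60 * 15.9 * 2.7 * 2500) * 1000 = 2.8 mm

2.8 mm


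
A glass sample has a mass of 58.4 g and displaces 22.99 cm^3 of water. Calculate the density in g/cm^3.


Use the definition of density:
  rho = mass / volume
  rho = 58.4 / 22.99 = 2.54 g/cm^3

2.54 g/cm^3


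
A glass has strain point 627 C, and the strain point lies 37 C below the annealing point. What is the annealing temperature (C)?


T_anneal = T_strain + gap:
  T_anneal = 627 + 37 = 664 C

664 C


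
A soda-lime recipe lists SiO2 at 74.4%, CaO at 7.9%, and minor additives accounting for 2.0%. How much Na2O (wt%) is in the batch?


Pieces sum to 100%:
  Na2O = 100 - (SiO2 + CaO + others)
  Na2O = 100 - (74.4 + 7.9 + 2.0) = 15.7%

15.7%


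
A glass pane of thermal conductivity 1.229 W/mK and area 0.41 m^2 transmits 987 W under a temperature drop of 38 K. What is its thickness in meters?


Fourier's law: t = k * A * dT / Q
  t = 1.229 * 0.41 * 38 / 987
  t = 19.14782 / 987 = 0.0194 m

0.0194 m


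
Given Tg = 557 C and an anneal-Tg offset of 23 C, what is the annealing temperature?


The annealing temperature is Tg plus the offset:
  T_anneal = 557 + 23 = 580 C

580 C


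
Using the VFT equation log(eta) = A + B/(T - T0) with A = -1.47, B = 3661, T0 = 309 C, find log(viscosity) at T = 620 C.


VFT equation: log(eta) = A + B / (T - T0)
  T - T0 = 620 - 309 = 311
  B / (T - T0) = 3661 / 311 = 11.772
  log(eta) = -1.47 + 11.772 = 10.302

10.302


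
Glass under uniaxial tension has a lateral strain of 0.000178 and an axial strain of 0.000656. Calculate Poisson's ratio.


Poisson's ratio: nu = lateral strain / axial strain
  nu = 0.000178 / 0.000656 = 0.2713

0.2713


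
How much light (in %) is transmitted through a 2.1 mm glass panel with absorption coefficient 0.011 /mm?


Beer-Lambert law: T = exp(-alpha * thickness)
  exponent = -0.011 * 2.1 = -0.0231
  T = exp(-0.0231) = 0.9772
  Percentage = 0.9772 * 100 = 97.72%

97.72%


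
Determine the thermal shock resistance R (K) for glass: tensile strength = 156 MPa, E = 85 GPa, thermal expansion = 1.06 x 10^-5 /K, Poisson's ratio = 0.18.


Thermal shock resistance: R = sigma * (1 - nu) / (E * alpha)
  Numerator = 156 * (1 - 0.18) = 127.92
  Denominator = 85 * 1000 * (1.06 x 10^-5) = 0.901
  R = 127.92 / 0.901 = 142.0 K

142.0 K


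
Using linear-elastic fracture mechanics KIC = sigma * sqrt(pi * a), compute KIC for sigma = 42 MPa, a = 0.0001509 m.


Fracture toughness: KIC = sigma * sqrt(pi * a)
  pi * a = pi * 0.0001509 = 0.000474066
  sqrt(pi * a) = 0.021773
  KIC = 42 * 0.021773 = 0.914 MPa*sqrt(m)

0.914 MPa*sqrt(m)


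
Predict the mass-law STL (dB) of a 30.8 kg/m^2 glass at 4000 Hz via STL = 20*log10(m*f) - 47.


Mass law: STL = 20 * log10(m * f) - 47
  m * f = 30.8 * 4000 = 123200
  log10(123200) = 5.09061
  STL = 20 * 5.09061 - 47 = 101.8122 - 47 = 54.8 dB

54.8 dB


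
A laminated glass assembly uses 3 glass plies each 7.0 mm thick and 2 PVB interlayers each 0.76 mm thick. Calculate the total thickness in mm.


Total thickness = glass contribution + PVB contribution
  Glass: 3 * 7.0 = 21.0 mm
  PVB: 2 * 0.76 = 1.52 mm
  Total = 21.0 + 1.52 = 22.52 mm

22.52 mm


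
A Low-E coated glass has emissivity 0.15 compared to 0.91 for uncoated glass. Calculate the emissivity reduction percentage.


Percentage reduction = (1 - coated/uncoated) * 100
  Ratio = 0.15 / 0.91 = 0.1648
  Reduction = (1 - 0.1648) * 100 = 83.5%

83.5%


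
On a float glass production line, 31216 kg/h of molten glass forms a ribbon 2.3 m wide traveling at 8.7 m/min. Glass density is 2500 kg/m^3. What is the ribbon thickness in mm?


Ribbon cross-section from mass balance:
  Volume rate = throughput / density = 31216 / 2500 = 12.4864 m^3/h
  thickness = volume rate / (speed * 60 * width), i.e.
  thickness = throughput / (60 * speed * width * density) * 1000
  thickness = 31216 / (60 * 8.7 * 2.3 * 2500) * 1000 = 10.4 mm

10.4 mm


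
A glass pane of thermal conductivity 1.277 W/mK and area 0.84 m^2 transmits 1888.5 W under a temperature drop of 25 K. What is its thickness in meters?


Fourier's law: t = k * A * dT / Q
  t = 1.277 * 0.84 * 25 / 1888.5
  t = 26.817 / 1888.5 = 0.0142 m

0.0142 m


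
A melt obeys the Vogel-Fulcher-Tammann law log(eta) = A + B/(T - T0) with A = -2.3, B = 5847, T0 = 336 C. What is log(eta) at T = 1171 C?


VFT equation: log(eta) = A + B / (T - T0)
  T - T0 = 1171 - 336 = 835
  B / (T - T0) = 5847 / 835 = 7.002
  log(eta) = -2.3 + 7.002 = 4.702

4.702


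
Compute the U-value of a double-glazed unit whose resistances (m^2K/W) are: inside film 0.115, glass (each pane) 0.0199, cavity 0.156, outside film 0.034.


Total thermal resistance (series):
  R_total = R_in + R_glass + R_air + R_glass + R_out
  R_total = 0.115 + 0.0199 + 0.156 + 0.0199 + 0.034 = 0.3448 m^2K/W
U-value = 1 / R_total = 1 / 0.3448 = 2.9 W/m^2K

2.9 W/m^2K


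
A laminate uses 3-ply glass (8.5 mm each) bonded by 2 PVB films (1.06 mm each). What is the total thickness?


Total thickness = glass contribution + PVB contribution
  Glass: 3 * 8.5 = 25.5 mm
  PVB: 2 * 1.06 = 2.12 mm
  Total = 25.5 + 2.12 = 27.62 mm

27.62 mm


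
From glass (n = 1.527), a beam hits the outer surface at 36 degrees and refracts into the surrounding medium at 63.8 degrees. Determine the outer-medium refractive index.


Apply Snell's law: n1 * sin(theta1) = n2 * sin(theta2)
  n2 = n1 * sin(theta1) / sin(theta2)
  sin(36) = 0.587785
  sin(63.8) = 0.897258
  n2 = 1.527 * 0.587785 / 0.897258 = 1.0003

1.0003


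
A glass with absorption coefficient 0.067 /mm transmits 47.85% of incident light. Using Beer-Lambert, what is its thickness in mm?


Rearrange T = exp(-alpha * thickness):
  thickness = -ln(T) / alpha
  T = 47.85/100 = 0.4785
  ln(T) = -0.7371
  -ln(T) = 0.7371
  thickness = 0.7371 / 0.067 = 11.0 mm

11.0 mm


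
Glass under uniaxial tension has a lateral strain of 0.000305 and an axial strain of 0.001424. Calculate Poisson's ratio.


Poisson's ratio: nu = lateral strain / axial strain
  nu = 0.000305 / 0.001424 = 0.2142

0.2142


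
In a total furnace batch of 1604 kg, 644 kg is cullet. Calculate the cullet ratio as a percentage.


Cullet ratio = (cullet mass / total batch mass) * 100
  Ratio = 644 / 1604 * 100 = 40.15%

40.15%


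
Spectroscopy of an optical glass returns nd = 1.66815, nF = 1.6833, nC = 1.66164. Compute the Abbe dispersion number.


Abbe number formula: Vd = (nd - 1) / (nF - nC)
  nd - 1 = 1.66815 - 1 = 0.66815
  nF - nC = 1.6833 - 1.66164 = 0.02166
  Vd = 0.66815 / 0.02166 = 30.85

30.85


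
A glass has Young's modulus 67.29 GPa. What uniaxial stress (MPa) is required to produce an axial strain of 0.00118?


Rearrange E = sigma / epsilon:
  sigma = E * epsilon
  E (MPa) = 67.29 * 1000 = 67290
  sigma = 67290 * 0.00118 = 79.4 MPa

79.4 MPa


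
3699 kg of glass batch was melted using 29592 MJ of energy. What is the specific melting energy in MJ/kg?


Rearrange E = m * s for s:
  s = E / m
  s = 29592 / 3699 = 8.0 MJ/kg

8.0 MJ/kg


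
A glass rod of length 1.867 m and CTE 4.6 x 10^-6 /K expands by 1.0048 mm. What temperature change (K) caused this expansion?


Rearrange dL = alpha * L0 * dT for dT:
  dT = dL / (alpha * L0)
  dL (m) = 1.0048 / 1000 = 0.0010048
  dT = 0.0010048 / ((4.6 x 10^-6) * 1.867) = 117.0 K

117.0 K


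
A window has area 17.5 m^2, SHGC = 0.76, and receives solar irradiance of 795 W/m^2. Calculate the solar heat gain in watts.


Solar heat gain: Q = Area * SHGC * Irradiance
  Q = 17.5 * 0.76 * 795 = 10573.5 W

10573.5 W


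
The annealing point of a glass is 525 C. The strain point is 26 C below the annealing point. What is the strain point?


Strain point = annealing point - difference:
  T_strain = 525 - 26 = 499 C

499 C


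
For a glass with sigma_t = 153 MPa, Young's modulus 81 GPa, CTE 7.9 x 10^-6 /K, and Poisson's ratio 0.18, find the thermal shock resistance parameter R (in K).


Thermal shock resistance: R = sigma * (1 - nu) / (E * alpha)
  Numerator = 153 * (1 - 0.18) = 125.46
  Denominator = 81 * 1000 * (7.9 x 10^-6) = 0.6399
  R = 125.46 / 0.6399 = 196.1 K

196.1 K


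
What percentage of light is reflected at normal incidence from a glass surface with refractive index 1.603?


Fresnel reflectance at normal incidence:
  R = ((n - 1)/(n + 1))^2
  (n - 1)/(n + 1) = (1.603 - 1)/(1.603 + 1) = 0.231656
  R = 0.231656^2 = 0.0536645
  R(%) = 0.0536645 * 100 = 5.366%

5.366%


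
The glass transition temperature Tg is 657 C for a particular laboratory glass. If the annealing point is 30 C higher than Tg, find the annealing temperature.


The annealing temperature is Tg plus the offset:
  T_anneal = 657 + 30 = 687 C

687 C


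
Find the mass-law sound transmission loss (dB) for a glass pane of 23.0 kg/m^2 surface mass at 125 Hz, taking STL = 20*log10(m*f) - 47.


Mass law: STL = 20 * log10(m * f) - 47
  m * f = 23.0 * 125 = 2875
  log10(2875) = 3.45864
  STL = 20 * 3.45864 - 47 = 69.1728 - 47 = 22.2 dB

22.2 dB


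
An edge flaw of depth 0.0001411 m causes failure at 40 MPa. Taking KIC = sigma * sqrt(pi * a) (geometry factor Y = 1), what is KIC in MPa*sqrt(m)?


Fracture toughness: KIC = sigma * sqrt(pi * a)
  pi * a = pi * 0.0001411 = 0.000443279
  sqrt(pi * a) = 0.021054
  KIC = 40 * 0.021054 = 0.842 MPa*sqrt(m)

0.842 MPa*sqrt(m)


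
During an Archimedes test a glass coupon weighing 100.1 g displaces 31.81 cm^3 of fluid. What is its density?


Use the definition of density:
  rho = mass / volume
  rho = 100.1 / 31.81 = 3.147 g/cm^3

3.147 g/cm^3


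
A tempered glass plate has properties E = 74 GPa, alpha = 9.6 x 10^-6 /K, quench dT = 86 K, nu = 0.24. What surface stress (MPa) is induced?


Tempering stress: sigma = E * alpha * dT / (1 - nu)
  E (MPa) = 74 * 1000 = 74000
  Numerator = 74000 * (9.6 x 10^-6) * 86 = 61.0944
  Denominator = 1 - 0.24 = 0.76
  sigma = 61.0944 / 0.76 = 80.4 MPa

80.4 MPa


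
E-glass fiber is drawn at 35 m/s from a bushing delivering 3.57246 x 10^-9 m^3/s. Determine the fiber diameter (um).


Cross-sectional area from continuity:
  A = Q / v = 3.57246 x 10^-9 / 35 = 1.020703 x 10^-10 m^2
Diameter from circular cross-section:
  d = sqrt(4A / pi) * 10^6 (m -> um)
  d = sqrt(4 * 1.020703 x 10^-10 / pi) * 10^6 = 11.4 um

11.4 um


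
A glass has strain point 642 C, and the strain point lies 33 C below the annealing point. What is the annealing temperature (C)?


T_anneal = T_strain + gap:
  T_anneal = 642 + 33 = 675 C

675 C


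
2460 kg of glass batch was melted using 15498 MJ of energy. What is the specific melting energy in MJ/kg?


Rearrange E = m * s for s:
  s = E / m
  s = 15498 / 2460 = 6.3 MJ/kg

6.3 MJ/kg


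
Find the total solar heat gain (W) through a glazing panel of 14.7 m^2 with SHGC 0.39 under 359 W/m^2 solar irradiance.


Solar heat gain: Q = Area * SHGC * Irradiance
  Q = 14.7 * 0.39 * 359 = 2058.1 W

2058.1 W


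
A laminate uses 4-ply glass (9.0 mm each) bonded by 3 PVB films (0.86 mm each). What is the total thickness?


Total thickness = glass contribution + PVB contribution
  Glass: 4 * 9.0 = 36.0 mm
  PVB: 3 * 0.86 = 2.58 mm
  Total = 36.0 + 2.58 = 38.58 mm

38.58 mm


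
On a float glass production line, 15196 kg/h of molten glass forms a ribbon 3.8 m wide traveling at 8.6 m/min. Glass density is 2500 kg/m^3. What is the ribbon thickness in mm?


Ribbon cross-section from mass balance:
  Volume rate = throughput / density = 15196 / 2500 = 6.0784 m^3/h
  thickness = volume rate / (speed * 60 * width), i.e.
  thickness = throughput / (60 * speed * width * density) * 1000
  thickness = 15196 / (60 * 8.6 * 3.8 * 2500) * 1000 = 3.1 mm

3.1 mm


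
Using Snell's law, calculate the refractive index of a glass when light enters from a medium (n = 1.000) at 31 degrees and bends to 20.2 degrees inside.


Apply Snell's law: n1 * sin(theta1) = n2 * sin(theta2)
  n2 = n1 * sin(theta1) / sin(theta2)
  sin(31) = 0.515038
  sin(20.2) = 0.345298
  n2 = 1.000 * 0.515038 / 0.345298 = 1.4916

1.4916


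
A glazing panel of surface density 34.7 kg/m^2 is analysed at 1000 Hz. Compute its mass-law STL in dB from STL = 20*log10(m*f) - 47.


Mass law: STL = 20 * log10(m * f) - 47
  m * f = 34.7 * 1000 = 34700
  log10(34700) = 4.54033
  STL = 20 * 4.54033 - 47 = 90.8066 - 47 = 43.8 dB

43.8 dB


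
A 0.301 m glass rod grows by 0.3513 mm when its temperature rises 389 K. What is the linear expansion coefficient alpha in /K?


Rearrange dL = alpha * L0 * dT for alpha:
  alpha = dL / (L0 * dT)
  alpha = (0.3513 / 1000) / (0.301 * 389) = 0.000003 /K = 3 x 10^-6 /K

3 x 10^-6 /K


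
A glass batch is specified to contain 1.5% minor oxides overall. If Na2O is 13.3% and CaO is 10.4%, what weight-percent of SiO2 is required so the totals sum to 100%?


Known pieces sum to 100%:
  SiO2 = 100 - (others + Na2O + CaO)
  SiO2 = 100 - (1.5 + 13.3 + 10.4) = 74.8%

74.8%


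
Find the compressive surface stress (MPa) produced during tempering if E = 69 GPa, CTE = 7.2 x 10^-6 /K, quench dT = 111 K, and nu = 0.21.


Tempering stress: sigma = E * alpha * dT / (1 - nu)
  E (MPa) = 69 * 1000 = 69000
  Numerator = 69000 * (7.2 x 10^-6) * 111 = 55.1448
  Denominator = 1 - 0.21 = 0.79
  sigma = 55.1448 / 0.79 = 69.8 MPa

69.8 MPa


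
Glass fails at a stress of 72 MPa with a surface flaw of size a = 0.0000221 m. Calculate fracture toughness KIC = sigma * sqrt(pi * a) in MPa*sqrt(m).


Fracture toughness: KIC = sigma * sqrt(pi * a)
  pi * a = pi * 0.0000221 = 0.000069429
  sqrt(pi * a) = 0.008332
  KIC = 72 * 0.008332 = 0.6 MPa*sqrt(m)

0.6 MPa*sqrt(m)


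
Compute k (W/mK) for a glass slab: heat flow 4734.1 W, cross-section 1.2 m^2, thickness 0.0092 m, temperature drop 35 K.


Fourier's law rearranged: k = Q * t / (A * dT)
  Numerator = 4734.1 * 0.0092 = 43.55372
  Denominator = 1.2 * 35 = 42.0
  k = 43.55372 / 42.0 = 1.037 W/mK

1.037 W/mK


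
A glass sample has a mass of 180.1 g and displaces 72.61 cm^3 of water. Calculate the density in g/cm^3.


Use the definition of density:
  rho = mass / volume
  rho = 180.1 / 72.61 = 2.48 g/cm^3

2.48 g/cm^3


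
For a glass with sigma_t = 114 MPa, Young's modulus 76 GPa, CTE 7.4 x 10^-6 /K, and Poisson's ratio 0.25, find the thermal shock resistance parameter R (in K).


Thermal shock resistance: R = sigma * (1 - nu) / (E * alpha)
  Numerator = 114 * (1 - 0.25) = 85.5
  Denominator = 76 * 1000 * (7.4 x 10^-6) = 0.5624
  R = 85.5 / 0.5624 = 152.0 K

152.0 K


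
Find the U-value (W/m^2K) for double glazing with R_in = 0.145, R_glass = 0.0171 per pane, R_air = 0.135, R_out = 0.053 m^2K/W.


Total thermal resistance (series):
  R_total = R_in + R_glass + R_air + R_glass + R_out
  R_total = 0.145 + 0.0171 + 0.135 + 0.0171 + 0.053 = 0.3672 m^2K/W
U-value = 1 / R_total = 1 / 0.3672 = 2.723 W/m^2K

2.723 W/m^2K


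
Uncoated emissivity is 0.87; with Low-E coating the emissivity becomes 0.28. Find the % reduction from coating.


Percentage reduction = (1 - coated/uncoated) * 100
  Ratio = 0.28 / 0.87 = 0.3218
  Reduction = (1 - 0.3218) * 100 = 67.8%

67.8%


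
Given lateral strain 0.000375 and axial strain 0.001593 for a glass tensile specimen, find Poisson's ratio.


Poisson's ratio: nu = lateral strain / axial strain
  nu = 0.000375 / 0.001593 = 0.2354

0.2354


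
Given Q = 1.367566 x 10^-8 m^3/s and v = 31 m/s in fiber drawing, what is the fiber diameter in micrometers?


Cross-sectional area from continuity:
  A = Q / v = 1.367566 x 10^-8 / 31 = 4.411503 x 10^-10 m^2
Diameter from circular cross-section:
  d = sqrt(4A / pi) * 10^6 (m -> um)
  d = sqrt(4 * 4.411503 x 10^-10 / pi) * 10^6 = 23.7 um

23.7 um


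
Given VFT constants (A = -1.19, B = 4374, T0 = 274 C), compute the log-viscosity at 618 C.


VFT equation: log(eta) = A + B / (T - T0)
  T - T0 = 618 - 274 = 344
  B / (T - T0) = 4374 / 344 = 12.715
  log(eta) = -1.19 + 12.715 = 11.525

11.525


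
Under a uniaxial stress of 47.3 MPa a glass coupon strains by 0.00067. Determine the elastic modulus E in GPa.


Young's modulus: E = stress / strain
  E = 47.3 MPa / 0.00067 = 70597.01 MPa
Convert to GPa: 70597.01 / 1000 = 70.6 GPa

70.6 GPa


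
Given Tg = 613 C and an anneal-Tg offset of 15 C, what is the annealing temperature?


The annealing temperature is Tg plus the offset:
  T_anneal = 613 + 15 = 628 C

628 C


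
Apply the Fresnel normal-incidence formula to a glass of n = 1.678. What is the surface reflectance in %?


Fresnel reflectance at normal incidence:
  R = ((n - 1)/(n + 1))^2
  (n - 1)/(n + 1) = (1.678 - 1)/(1.678 + 1) = 0.253174
  R = 0.253174^2 = 0.0640971
  R(%) = 0.0640971 * 100 = 6.41%

6.41%


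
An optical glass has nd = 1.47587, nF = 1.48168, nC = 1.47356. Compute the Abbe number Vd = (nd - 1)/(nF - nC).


Abbe number formula: Vd = (nd - 1) / (nF - nC)
  nd - 1 = 1.47587 - 1 = 0.47587
  nF - nC = 1.48168 - 1.47356 = 0.00812
  Vd = 0.47587 / 0.00812 = 58.6

58.6


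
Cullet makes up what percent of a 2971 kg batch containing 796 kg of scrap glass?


Cullet ratio = (cullet mass / total batch mass) * 100
  Ratio = 796 / 2971 * 100 = 26.79%

26.79%


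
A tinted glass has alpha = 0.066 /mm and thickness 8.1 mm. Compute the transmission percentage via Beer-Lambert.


Beer-Lambert law: T = exp(-alpha * thickness)
  exponent = -0.066 * 8.1 = -0.5346
  T = exp(-0.5346) = 0.5859
  Percentage = 0.5859 * 100 = 58.59%

58.59%


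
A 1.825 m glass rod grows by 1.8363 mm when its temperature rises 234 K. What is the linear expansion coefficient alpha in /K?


Rearrange dL = alpha * L0 * dT for alpha:
  alpha = dL / (L0 * dT)
  alpha = (1.8363 / 1000) / (1.825 * 234) = 0.0000043 /K = 4.3 x 10^-6 /K

4.3 x 10^-6 /K


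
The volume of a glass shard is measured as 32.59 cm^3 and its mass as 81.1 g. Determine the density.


Use the definition of density:
  rho = mass / volume
  rho = 81.1 / 32.59 = 2.488 g/cm^3

2.488 g/cm^3


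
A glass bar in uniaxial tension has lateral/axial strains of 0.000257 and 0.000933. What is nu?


Poisson's ratio: nu = lateral strain / axial strain
  nu = 0.000257 / 0.000933 = 0.2755

0.2755


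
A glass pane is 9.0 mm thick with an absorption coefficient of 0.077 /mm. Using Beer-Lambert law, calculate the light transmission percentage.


Beer-Lambert law: T = exp(-alpha * thickness)
  exponent = -0.077 * 9.0 = -0.693
  T = exp(-0.693) = 0.5001
  Percentage = 0.5001 * 100 = 50.01%

50.01%


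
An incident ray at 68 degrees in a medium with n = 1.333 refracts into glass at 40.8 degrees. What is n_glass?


Apply Snell's law: n1 * sin(theta1) = n2 * sin(theta2)
  n2 = n1 * sin(theta1) / sin(theta2)
  sin(68) = 0.927184
  sin(40.8) = 0.653421
  n2 = 1.333 * 0.927184 / 0.653421 = 1.8915

1.8915


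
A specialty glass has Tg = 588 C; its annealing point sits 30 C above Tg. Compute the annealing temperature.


The annealing temperature is Tg plus the offset:
  T_anneal = 588 + 30 = 618 C

618 C


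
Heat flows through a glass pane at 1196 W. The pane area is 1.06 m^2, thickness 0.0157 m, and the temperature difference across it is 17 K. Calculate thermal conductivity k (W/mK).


Fourier's law rearranged: k = Q * t / (A * dT)
  Numerator = 1196 * 0.0157 = 18.7772
  Denominator = 1.06 * 17 = 18.02
  k = 18.7772 / 18.02 = 1.042 W/mK

1.042 W/mK


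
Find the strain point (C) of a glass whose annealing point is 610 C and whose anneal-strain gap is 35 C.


Strain point = annealing point - difference:
  T_strain = 610 - 35 = 575 C

575 C


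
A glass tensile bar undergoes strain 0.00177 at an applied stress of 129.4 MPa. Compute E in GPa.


Young's modulus: E = stress / strain
  E = 129.4 MPa / 0.00177 = 73107.34 MPa
Convert to GPa: 73107.34 / 1000 = 73.11 GPa

73.11 GPa


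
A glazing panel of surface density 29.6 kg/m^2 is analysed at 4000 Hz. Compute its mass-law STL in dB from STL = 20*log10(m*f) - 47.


Mass law: STL = 20 * log10(m * f) - 47
  m * f = 29.6 * 4000 = 118400
  log10(118400) = 5.07335
  STL = 20 * 5.07335 - 47 = 101.467 - 47 = 54.5 dB

54.5 dB


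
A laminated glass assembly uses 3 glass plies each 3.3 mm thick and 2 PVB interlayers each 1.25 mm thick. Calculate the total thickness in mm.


Total thickness = glass contribution + PVB contribution
  Glass: 3 * 3.3 = 9.9 mm
  PVB: 2 * 1.25 = 2.5 mm
  Total = 9.9 + 2.5 = 12.4 mm

12.4 mm


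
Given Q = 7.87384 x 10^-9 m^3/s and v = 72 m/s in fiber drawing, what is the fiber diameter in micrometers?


Cross-sectional area from continuity:
  A = Q / v = 7.87384 x 10^-9 / 72 = 1.093589 x 10^-10 m^2
Diameter from circular cross-section:
  d = sqrt(4A / pi) * 10^6 (m -> um)
  d = sqrt(4 * 1.093589 x 10^-10 / pi) * 10^6 = 11.8 um

11.8 um


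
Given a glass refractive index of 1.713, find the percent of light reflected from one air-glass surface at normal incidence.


Fresnel reflectance at normal incidence:
  R = ((n - 1)/(n + 1))^2
  (n - 1)/(n + 1) = (1.713 - 1)/(1.713 + 1) = 0.262809
  R = 0.262809^2 = 0.0690686
  R(%) = 0.0690686 * 100 = 6.907%

6.907%


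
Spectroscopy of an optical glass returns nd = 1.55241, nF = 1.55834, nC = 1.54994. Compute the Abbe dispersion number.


Abbe number formula: Vd = (nd - 1) / (nF - nC)
  nd - 1 = 1.55241 - 1 = 0.55241
  nF - nC = 1.55834 - 1.54994 = 0.0084
  Vd = 0.55241 / 0.0084 = 65.76

65.76


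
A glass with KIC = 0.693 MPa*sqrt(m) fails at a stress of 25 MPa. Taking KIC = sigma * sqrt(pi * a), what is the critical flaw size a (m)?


Rearrange KIC = sigma * sqrt(pi * a):
  sqrt(pi * a) = KIC / sigma
  sqrt(pi * a) = 0.693 / 25 = 0.02772
  a = (KIC / sigma)^2 / pi
  a = 0.02772^2 / pi = 0.0002446 m

0.0002446 m


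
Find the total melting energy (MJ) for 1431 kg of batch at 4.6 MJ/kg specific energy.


Total energy = mass * specific energy
  E = 1431 * 4.6 = 6582.6 MJ

6582.6 MJ


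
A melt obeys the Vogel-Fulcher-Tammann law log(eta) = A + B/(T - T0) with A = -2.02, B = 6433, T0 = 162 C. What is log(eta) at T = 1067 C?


VFT equation: log(eta) = A + B / (T - T0)
  T - T0 = 1067 - 162 = 905
  B / (T - T0) = 6433 / 905 = 7.108
  log(eta) = -2.02 + 7.108 = 5.088

5.088


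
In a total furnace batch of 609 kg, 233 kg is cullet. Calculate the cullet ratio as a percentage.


Cullet ratio = (cullet mass / total batch mass) * 100
  Ratio = 233 / 609 * 100 = 38.26%

38.26%


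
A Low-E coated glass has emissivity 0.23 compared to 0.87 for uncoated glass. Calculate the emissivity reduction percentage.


Percentage reduction = (1 - coated/uncoated) * 100
  Ratio = 0.23 / 0.87 = 0.2644
  Reduction = (1 - 0.2644) * 100 = 73.6%

73.6%


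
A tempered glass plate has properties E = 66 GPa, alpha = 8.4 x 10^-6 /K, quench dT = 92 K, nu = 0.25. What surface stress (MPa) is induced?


Tempering stress: sigma = E * alpha * dT / (1 - nu)
  E (MPa) = 66 * 1000 = 66000
  Numerator = 66000 * (8.4 x 10^-6) * 92 = 51.0048
  Denominator = 1 - 0.25 = 0.75
  sigma = 51.0048 / 0.75 = 68.0 MPa

68.0 MPa


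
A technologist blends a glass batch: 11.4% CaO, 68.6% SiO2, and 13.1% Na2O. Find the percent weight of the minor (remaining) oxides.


Sum the three major oxides:
  SiO2 + Na2O + CaO = 68.6 + 13.1 + 11.4 = 93.1%
Subtract from 100%:
  Others = 100 - 93.1 = 6.9%

6.9%


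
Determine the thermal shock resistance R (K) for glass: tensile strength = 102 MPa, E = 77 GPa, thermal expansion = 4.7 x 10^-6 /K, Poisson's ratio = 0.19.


Thermal shock resistance: R = sigma * (1 - nu) / (E * alpha)
  Numerator = 102 * (1 - 0.19) = 82.62
  Denominator = 77 * 1000 * (4.7 x 10^-6) = 0.3619
  R = 82.62 / 0.3619 = 228.3 K

228.3 K


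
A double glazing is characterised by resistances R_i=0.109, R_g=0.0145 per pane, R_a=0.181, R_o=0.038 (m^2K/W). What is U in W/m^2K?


Total thermal resistance (series):
  R_total = R_in + R_glass + R_air + R_glass + R_out
  R_total = 0.109 + 0.0145 + 0.181 + 0.0145 + 0.038 = 0.357 m^2K/W
U-value = 1 / R_total = 1 / 0.357 = 2.801 W/m^2K

2.801 W/m^2K


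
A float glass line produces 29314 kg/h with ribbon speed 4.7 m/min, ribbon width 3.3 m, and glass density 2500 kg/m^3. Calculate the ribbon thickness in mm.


Ribbon cross-section from mass balance:
  Volume rate = throughput / density = 29314 / 2500 = 11.7256 m^3/h
  thickness = volume rate / (speed * 60 * width), i.e.
  thickness = throughput / (60 * speed * width * density) * 1000
  thickness = 29314 / (60 * 4.7 * 3.3 * 2500) * 1000 = 12.6 mm

12.6 mm


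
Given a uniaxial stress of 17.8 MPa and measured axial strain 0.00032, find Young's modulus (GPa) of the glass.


Young's modulus: E = stress / strain
  E = 17.8 MPa / 0.00032 = 55625 MPa
Convert to GPa: 55625 / 1000 = 55.62 GPa

55.62 GPa


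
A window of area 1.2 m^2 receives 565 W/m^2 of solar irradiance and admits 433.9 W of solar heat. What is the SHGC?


Rearrange Q = Area * SHGC * Irradiance:
  SHGC = Q / (Area * Irradiance)
  SHGC = 433.9 / (1.2 * 565) = 0.64

0.64


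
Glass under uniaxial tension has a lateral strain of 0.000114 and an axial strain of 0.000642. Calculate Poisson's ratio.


Poisson's ratio: nu = lateral strain / axial strain
  nu = 0.000114 / 0.000642 = 0.1776

0.1776


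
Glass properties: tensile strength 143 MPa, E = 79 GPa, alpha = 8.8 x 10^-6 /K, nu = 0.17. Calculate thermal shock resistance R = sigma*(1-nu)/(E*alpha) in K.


Thermal shock resistance: R = sigma * (1 - nu) / (E * alpha)
  Numerator = 143 * (1 - 0.17) = 118.69
  Denominator = 79 * 1000 * (8.8 x 10^-6) = 0.6952
  R = 118.69 / 0.6952 = 170.7 K

170.7 K


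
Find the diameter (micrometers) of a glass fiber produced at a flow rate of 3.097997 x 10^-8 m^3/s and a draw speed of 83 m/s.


Cross-sectional area from continuity:
  A = Q / v = 3.097997 x 10^-8 / 83 = 3.732527 x 10^-10 m^2
Diameter from circular cross-section:
  d = sqrt(4A / pi) * 10^6 (m -> um)
  d = sqrt(4 * 3.732527 x 10^-10 / pi) * 10^6 = 21.8 um

21.8 um


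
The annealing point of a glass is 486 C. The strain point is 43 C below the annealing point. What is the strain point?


Strain point = annealing point - difference:
  T_strain = 486 - 43 = 443 C

443 C


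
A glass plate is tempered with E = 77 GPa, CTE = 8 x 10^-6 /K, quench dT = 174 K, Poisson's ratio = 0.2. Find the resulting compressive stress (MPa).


Tempering stress: sigma = E * alpha * dT / (1 - nu)
  E (MPa) = 77 * 1000 = 77000
  Numerator = 77000 * (8 x 10^-6) * 174 = 107.184
  Denominator = 1 - 0.2 = 0.8
  sigma = 107.184 / 0.8 = 134.0 MPa

134.0 MPa


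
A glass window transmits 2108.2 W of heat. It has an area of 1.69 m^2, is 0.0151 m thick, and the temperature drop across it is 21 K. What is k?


Fourier's law rearranged: k = Q * t / (A * dT)
  Numerator = 2108.2 * 0.0151 = 31.83382
  Denominator = 1.69 * 21 = 35.49
  k = 31.83382 / 35.49 = 0.897 W/mK

0.897 W/mK


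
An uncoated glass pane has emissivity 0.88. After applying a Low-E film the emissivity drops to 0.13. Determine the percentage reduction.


Percentage reduction = (1 - coated/uncoated) * 100
  Ratio = 0.13 / 0.88 = 0.1477
  Reduction = (1 - 0.1477) * 100 = 85.2%

85.2%


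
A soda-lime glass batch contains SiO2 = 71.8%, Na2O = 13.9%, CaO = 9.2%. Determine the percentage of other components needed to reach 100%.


Sum the three major oxides:
  SiO2 + Na2O + CaO = 71.8 + 13.9 + 9.2 = 94.9%
Subtract from 100%:
  Others = 100 - 94.9 = 5.1%

5.1%


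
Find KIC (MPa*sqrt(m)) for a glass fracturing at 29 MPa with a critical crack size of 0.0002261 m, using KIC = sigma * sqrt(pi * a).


Fracture toughness: KIC = sigma * sqrt(pi * a)
  pi * a = pi * 0.0002261 = 0.000710314
  sqrt(pi * a) = 0.026652
  KIC = 29 * 0.026652 = 0.773 MPa*sqrt(m)

0.773 MPa*sqrt(m)


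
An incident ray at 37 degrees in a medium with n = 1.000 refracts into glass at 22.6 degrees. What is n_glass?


Apply Snell's law: n1 * sin(theta1) = n2 * sin(theta2)
  n2 = n1 * sin(theta1) / sin(theta2)
  sin(37) = 0.601815
  sin(22.6) = 0.384295
  n2 = 1.000 * 0.601815 / 0.384295 = 1.566

1.566


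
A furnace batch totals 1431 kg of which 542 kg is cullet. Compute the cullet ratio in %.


Cullet ratio = (cullet mass / total batch mass) * 100
  Ratio = 542 / 1431 * 100 = 37.88%

37.88%


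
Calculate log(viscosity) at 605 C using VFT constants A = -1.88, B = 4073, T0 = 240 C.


VFT equation: log(eta) = A + B / (T - T0)
  T - T0 = 605 - 240 = 365
  B / (T - T0) = 4073 / 365 = 11.159
  log(eta) = -1.88 + 11.159 = 9.279

9.279


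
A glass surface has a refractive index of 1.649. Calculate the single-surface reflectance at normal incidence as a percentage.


Fresnel reflectance at normal incidence:
  R = ((n - 1)/(n + 1))^2
  (n - 1)/(n + 1) = (1.649 - 1)/(1.649 + 1) = 0.244998
  R = 0.244998^2 = 0.060024
  R(%) = 0.060024 * 100 = 6.002%

6.002%


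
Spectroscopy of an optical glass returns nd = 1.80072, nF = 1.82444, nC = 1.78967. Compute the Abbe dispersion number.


Abbe number formula: Vd = (nd - 1) / (nF - nC)
  nd - 1 = 1.80072 - 1 = 0.80072
  nF - nC = 1.82444 - 1.78967 = 0.03477
  Vd = 0.80072 / 0.03477 = 23.03

23.03


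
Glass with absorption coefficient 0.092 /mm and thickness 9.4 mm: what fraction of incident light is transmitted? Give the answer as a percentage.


Beer-Lambert law: T = exp(-alpha * thickness)
  exponent = -0.092 * 9.4 = -0.8648
  T = exp(-0.8648) = 0.4211
  Percentage = 0.4211 * 100 = 42.11%

42.11%


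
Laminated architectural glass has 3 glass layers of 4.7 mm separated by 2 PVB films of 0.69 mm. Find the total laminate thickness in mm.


Total thickness = glass contribution + PVB contribution
  Glass: 3 * 4.7 = 14.1 mm
  PVB: 2 * 0.69 = 1.38 mm
  Total = 14.1 + 1.38 = 15.48 mm

15.48 mm


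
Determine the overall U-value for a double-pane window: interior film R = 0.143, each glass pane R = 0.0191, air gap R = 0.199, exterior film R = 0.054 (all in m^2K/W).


Total thermal resistance (series):
  R_total = R_in + R_glass + R_air + R_glass + R_out
  R_total = 0.143 + 0.0191 + 0.199 + 0.0191 + 0.054 = 0.4342 m^2K/W
U-value = 1 / R_total = 1 / 0.4342 = 2.303 W/m^2K

2.303 W/m^2K


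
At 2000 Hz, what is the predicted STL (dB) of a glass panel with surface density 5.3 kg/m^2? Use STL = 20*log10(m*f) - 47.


Mass law: STL = 20 * log10(m * f) - 47
  m * f = 5.3 * 2000 = 10600
  log10(10600) = 4.02531
  STL = 20 * 4.02531 - 47 = 80.5062 - 47 = 33.5 dB

33.5 dB


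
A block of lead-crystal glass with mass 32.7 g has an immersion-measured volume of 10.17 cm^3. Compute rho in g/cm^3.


Use the definition of density:
  rho = mass / volume
  rho = 32.7 / 10.17 = 3.215 g/cm^3

3.215 g/cm^3


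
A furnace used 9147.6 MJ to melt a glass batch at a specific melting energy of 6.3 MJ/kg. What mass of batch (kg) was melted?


Rearrange E = m * s for m:
  m = E / s
  m = 9147.6 / 6.3 = 1452.0 kg

1452.0 kg


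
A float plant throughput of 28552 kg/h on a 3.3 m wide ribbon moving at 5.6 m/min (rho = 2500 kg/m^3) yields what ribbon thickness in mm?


Ribbon cross-section from mass balance:
  Volume rate = throughput / density = 28552 / 2500 = 11.4208 m^3/h
  thickness = volume rate / (speed * 60 * width), i.e.
  thickness = throughput / (60 * speed * width * density) * 1000
  thickness = 28552 / (60 * 5.6 * 3.3 * 2500) * 1000 = 10.3 mm

10.3 mm


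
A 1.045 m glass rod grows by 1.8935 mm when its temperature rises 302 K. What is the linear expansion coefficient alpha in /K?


Rearrange dL = alpha * L0 * dT for alpha:
  alpha = dL / (L0 * dT)
  alpha = (1.8935 / 1000) / (1.045 * 302) = 0.000006 /K = 6 x 10^-6 /K

6 x 10^-6 /K


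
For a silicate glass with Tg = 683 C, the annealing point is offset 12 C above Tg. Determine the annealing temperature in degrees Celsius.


The annealing temperature is Tg plus the offset:
  T_anneal = 683 + 12 = 695 C

695 C


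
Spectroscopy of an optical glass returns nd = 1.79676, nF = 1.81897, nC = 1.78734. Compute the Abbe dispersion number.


Abbe number formula: Vd = (nd - 1) / (nF - nC)
  nd - 1 = 1.79676 - 1 = 0.79676
  nF - nC = 1.81897 - 1.78734 = 0.03163
  Vd = 0.79676 / 0.03163 = 25.19

25.19


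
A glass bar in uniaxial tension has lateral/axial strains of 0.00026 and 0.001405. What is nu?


Poisson's ratio: nu = lateral strain / axial strain
  nu = 0.00026 / 0.001405 = 0.1851

0.1851


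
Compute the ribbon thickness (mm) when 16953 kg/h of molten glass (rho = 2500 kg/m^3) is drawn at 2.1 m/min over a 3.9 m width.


Ribbon cross-section from mass balance:
  Volume rate = throughput / density = 16953 / 2500 = 6.7812 m^3/h
  thickness = volume rate / (speed * 60 * width), i.e.
  thickness = throughput / (60 * speed * width * density) * 1000
  thickness = 16953 / (60 * 2.1 * 3.9 * 2500) * 1000 = 13.8 mm

13.8 mm


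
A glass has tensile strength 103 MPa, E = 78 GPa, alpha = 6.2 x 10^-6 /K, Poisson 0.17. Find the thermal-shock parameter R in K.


Thermal shock resistance: R = sigma * (1 - nu) / (E * alpha)
  Numerator = 103 * (1 - 0.17) = 85.49
  Denominator = 78 * 1000 * (6.2 x 10^-6) = 0.4836
  R = 85.49 / 0.4836 = 176.8 K

176.8 K


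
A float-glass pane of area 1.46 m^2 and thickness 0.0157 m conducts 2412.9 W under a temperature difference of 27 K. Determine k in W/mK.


Fourier's law rearranged: k = Q * t / (A * dT)
  Numerator = 2412.9 * 0.0157 = 37.88253
  Denominator = 1.46 * 27 = 39.42
  k = 37.88253 / 39.42 = 0.961 W/mK

0.961 W/mK


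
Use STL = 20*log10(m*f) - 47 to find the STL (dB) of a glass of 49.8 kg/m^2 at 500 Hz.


Mass law: STL = 20 * log10(m * f) - 47
  m * f = 49.8 * 500 = 24900
  log10(24900) = 4.3962
  STL = 20 * 4.3962 - 47 = 87.924 - 47 = 40.9 dB

40.9 dB


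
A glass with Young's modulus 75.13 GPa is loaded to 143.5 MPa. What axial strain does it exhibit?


Rearrange E = sigma / epsilon:
  epsilon = sigma / E
  E (MPa) = 75.13 * 1000 = 75130
  epsilon = 143.5 / 75130 = 0.00191

0.00191


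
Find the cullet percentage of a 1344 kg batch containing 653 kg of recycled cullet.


Cullet ratio = (cullet mass / total batch mass) * 100
  Ratio = 653 / 1344 * 100 = 48.59%

48.59%


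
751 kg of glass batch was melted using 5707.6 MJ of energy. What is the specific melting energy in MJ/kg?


Rearrange E = m * s for s:
  s = E / m
  s = 5707.6 / 751 = 7.6 MJ/kg

7.6 MJ/kg


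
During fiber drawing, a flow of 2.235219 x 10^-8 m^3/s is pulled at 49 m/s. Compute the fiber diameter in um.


Cross-sectional area from continuity:
  A = Q / v = 2.235219 x 10^-8 / 49 = 4.561671 x 10^-10 m^2
Diameter from circular cross-section:
  d = sqrt(4A / pi) * 10^6 (m -> um)
  d = sqrt(4 * 4.561671 x 10^-10 / pi) * 10^6 = 24.1 um

24.1 um


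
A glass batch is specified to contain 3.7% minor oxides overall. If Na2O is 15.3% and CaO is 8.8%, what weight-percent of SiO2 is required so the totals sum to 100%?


Known pieces sum to 100%:
  SiO2 = 100 - (others + Na2O + CaO)
  SiO2 = 100 - (3.7 + 15.3 + 8.8) = 72.2%

72.2%


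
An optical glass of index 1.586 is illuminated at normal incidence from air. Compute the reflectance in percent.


Fresnel reflectance at normal incidence:
  R = ((n - 1)/(n + 1))^2
  (n - 1)/(n + 1) = (1.586 - 1)/(1.586 + 1) = 0.226605
  R = 0.226605^2 = 0.0513498
  R(%) = 0.0513498 * 100 = 5.135%

5.135%


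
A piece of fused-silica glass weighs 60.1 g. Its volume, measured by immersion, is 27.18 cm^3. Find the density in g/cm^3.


Use the definition of density:
  rho = mass / volume
  rho = 60.1 / 27.18 = 2.211 g/cm^3

2.211 g/cm^3


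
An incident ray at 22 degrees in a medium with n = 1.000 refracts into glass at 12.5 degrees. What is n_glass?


Apply Snell's law: n1 * sin(theta1) = n2 * sin(theta2)
  n2 = n1 * sin(theta1) / sin(theta2)
  sin(22) = 0.374607
  sin(12.5) = 0.21644
  n2 = 1.000 * 0.374607 / 0.21644 = 1.7308

1.7308


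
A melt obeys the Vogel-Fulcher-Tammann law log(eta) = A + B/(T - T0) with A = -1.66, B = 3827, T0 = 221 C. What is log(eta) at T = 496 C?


VFT equation: log(eta) = A + B / (T - T0)
  T - T0 = 496 - 221 = 275
  B / (T - T0) = 3827 / 275 = 13.916
  log(eta) = -1.66 + 13.916 = 12.256

12.256


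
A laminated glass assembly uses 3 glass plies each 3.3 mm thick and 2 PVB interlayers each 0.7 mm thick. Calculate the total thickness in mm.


Total thickness = glass contribution + PVB contribution
  Glass: 3 * 3.3 = 9.9 mm
  PVB: 2 * 0.7 = 1.4 mm
  Total = 9.9 + 1.4 = 11.3 mm

11.3 mm
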